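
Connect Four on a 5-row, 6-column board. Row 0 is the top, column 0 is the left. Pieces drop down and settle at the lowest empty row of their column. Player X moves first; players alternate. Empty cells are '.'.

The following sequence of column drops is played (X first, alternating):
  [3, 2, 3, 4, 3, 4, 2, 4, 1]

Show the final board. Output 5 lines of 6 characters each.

Answer: ......
......
...XO.
..XXO.
.XOXO.

Derivation:
Move 1: X drops in col 3, lands at row 4
Move 2: O drops in col 2, lands at row 4
Move 3: X drops in col 3, lands at row 3
Move 4: O drops in col 4, lands at row 4
Move 5: X drops in col 3, lands at row 2
Move 6: O drops in col 4, lands at row 3
Move 7: X drops in col 2, lands at row 3
Move 8: O drops in col 4, lands at row 2
Move 9: X drops in col 1, lands at row 4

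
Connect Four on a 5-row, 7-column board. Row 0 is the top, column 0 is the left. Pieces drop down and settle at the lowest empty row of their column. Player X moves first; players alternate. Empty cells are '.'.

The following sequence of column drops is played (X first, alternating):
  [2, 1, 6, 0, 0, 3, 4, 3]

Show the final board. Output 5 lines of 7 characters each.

Answer: .......
.......
.......
X..O...
OOXOX.X

Derivation:
Move 1: X drops in col 2, lands at row 4
Move 2: O drops in col 1, lands at row 4
Move 3: X drops in col 6, lands at row 4
Move 4: O drops in col 0, lands at row 4
Move 5: X drops in col 0, lands at row 3
Move 6: O drops in col 3, lands at row 4
Move 7: X drops in col 4, lands at row 4
Move 8: O drops in col 3, lands at row 3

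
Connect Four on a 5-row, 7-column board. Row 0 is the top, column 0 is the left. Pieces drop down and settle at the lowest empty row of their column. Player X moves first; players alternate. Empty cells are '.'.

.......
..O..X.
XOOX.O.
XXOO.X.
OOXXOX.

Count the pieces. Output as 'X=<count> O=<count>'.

X=9 O=9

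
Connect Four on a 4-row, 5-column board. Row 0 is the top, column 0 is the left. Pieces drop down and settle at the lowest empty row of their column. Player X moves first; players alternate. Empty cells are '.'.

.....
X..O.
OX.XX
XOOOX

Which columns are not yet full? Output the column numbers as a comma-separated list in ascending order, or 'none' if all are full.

col 0: top cell = '.' → open
col 1: top cell = '.' → open
col 2: top cell = '.' → open
col 3: top cell = '.' → open
col 4: top cell = '.' → open

Answer: 0,1,2,3,4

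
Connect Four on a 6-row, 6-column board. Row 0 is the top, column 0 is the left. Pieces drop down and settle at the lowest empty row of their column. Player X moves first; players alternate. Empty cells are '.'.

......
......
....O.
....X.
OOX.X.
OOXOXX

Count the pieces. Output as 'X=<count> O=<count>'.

X=6 O=6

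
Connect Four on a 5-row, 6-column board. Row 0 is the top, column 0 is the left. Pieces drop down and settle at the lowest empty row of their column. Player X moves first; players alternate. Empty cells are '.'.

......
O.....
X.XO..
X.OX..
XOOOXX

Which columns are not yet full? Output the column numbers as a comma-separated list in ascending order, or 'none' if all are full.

col 0: top cell = '.' → open
col 1: top cell = '.' → open
col 2: top cell = '.' → open
col 3: top cell = '.' → open
col 4: top cell = '.' → open
col 5: top cell = '.' → open

Answer: 0,1,2,3,4,5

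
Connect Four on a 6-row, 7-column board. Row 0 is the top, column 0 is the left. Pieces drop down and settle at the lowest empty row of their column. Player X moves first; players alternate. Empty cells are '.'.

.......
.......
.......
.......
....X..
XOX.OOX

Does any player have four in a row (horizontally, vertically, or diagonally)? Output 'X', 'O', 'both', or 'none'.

none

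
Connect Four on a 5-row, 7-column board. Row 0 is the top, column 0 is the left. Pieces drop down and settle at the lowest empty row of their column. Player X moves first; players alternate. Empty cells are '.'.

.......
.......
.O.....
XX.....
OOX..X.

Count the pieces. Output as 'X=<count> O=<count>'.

X=4 O=3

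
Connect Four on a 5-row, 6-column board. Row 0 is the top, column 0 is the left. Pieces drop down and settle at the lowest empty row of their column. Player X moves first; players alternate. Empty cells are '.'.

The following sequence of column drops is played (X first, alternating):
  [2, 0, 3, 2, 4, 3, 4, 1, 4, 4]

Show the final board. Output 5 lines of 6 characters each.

Move 1: X drops in col 2, lands at row 4
Move 2: O drops in col 0, lands at row 4
Move 3: X drops in col 3, lands at row 4
Move 4: O drops in col 2, lands at row 3
Move 5: X drops in col 4, lands at row 4
Move 6: O drops in col 3, lands at row 3
Move 7: X drops in col 4, lands at row 3
Move 8: O drops in col 1, lands at row 4
Move 9: X drops in col 4, lands at row 2
Move 10: O drops in col 4, lands at row 1

Answer: ......
....O.
....X.
..OOX.
OOXXX.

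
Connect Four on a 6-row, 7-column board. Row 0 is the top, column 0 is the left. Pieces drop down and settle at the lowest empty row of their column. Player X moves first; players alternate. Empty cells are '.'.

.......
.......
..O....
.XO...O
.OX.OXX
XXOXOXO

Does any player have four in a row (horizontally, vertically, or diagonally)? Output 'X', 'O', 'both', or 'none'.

none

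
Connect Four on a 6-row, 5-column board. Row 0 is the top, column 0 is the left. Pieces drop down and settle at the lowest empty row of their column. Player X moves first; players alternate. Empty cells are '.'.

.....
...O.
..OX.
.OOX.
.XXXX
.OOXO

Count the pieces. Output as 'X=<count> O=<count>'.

X=7 O=7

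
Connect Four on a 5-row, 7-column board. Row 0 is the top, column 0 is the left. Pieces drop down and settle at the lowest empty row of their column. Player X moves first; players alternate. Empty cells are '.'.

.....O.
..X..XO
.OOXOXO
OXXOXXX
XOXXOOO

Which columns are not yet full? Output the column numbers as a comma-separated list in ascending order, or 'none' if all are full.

Answer: 0,1,2,3,4,6

Derivation:
col 0: top cell = '.' → open
col 1: top cell = '.' → open
col 2: top cell = '.' → open
col 3: top cell = '.' → open
col 4: top cell = '.' → open
col 5: top cell = 'O' → FULL
col 6: top cell = '.' → open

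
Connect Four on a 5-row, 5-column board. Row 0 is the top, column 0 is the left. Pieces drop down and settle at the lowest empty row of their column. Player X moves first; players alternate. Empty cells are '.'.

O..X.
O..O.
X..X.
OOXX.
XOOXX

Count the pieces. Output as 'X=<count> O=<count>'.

X=8 O=7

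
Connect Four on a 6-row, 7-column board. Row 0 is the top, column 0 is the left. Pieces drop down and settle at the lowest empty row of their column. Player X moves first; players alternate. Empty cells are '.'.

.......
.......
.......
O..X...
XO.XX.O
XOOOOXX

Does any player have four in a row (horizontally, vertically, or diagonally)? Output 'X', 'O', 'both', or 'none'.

O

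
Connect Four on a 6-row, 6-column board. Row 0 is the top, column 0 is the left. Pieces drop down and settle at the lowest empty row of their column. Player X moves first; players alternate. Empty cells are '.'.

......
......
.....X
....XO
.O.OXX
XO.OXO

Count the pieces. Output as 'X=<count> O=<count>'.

X=6 O=6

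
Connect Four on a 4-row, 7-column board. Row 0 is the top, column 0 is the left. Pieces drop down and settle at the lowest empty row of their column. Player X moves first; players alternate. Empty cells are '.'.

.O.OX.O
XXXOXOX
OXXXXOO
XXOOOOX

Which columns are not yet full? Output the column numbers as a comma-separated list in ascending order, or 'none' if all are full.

col 0: top cell = '.' → open
col 1: top cell = 'O' → FULL
col 2: top cell = '.' → open
col 3: top cell = 'O' → FULL
col 4: top cell = 'X' → FULL
col 5: top cell = '.' → open
col 6: top cell = 'O' → FULL

Answer: 0,2,5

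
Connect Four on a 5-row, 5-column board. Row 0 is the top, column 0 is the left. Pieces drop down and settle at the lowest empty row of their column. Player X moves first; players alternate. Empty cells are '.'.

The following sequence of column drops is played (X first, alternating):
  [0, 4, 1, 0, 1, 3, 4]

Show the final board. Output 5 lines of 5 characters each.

Move 1: X drops in col 0, lands at row 4
Move 2: O drops in col 4, lands at row 4
Move 3: X drops in col 1, lands at row 4
Move 4: O drops in col 0, lands at row 3
Move 5: X drops in col 1, lands at row 3
Move 6: O drops in col 3, lands at row 4
Move 7: X drops in col 4, lands at row 3

Answer: .....
.....
.....
OX..X
XX.OO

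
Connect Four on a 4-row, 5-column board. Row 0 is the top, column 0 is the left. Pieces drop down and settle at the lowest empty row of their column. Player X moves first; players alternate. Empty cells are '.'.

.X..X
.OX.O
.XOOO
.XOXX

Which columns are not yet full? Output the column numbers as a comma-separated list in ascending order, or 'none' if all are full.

col 0: top cell = '.' → open
col 1: top cell = 'X' → FULL
col 2: top cell = '.' → open
col 3: top cell = '.' → open
col 4: top cell = 'X' → FULL

Answer: 0,2,3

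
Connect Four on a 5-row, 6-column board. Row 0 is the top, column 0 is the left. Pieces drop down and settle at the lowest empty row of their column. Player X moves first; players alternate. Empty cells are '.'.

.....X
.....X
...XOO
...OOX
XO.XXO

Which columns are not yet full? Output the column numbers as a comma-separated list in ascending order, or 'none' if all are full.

col 0: top cell = '.' → open
col 1: top cell = '.' → open
col 2: top cell = '.' → open
col 3: top cell = '.' → open
col 4: top cell = '.' → open
col 5: top cell = 'X' → FULL

Answer: 0,1,2,3,4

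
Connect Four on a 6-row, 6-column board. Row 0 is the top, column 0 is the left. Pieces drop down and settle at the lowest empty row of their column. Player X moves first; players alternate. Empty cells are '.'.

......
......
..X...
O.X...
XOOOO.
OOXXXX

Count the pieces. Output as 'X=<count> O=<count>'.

X=7 O=7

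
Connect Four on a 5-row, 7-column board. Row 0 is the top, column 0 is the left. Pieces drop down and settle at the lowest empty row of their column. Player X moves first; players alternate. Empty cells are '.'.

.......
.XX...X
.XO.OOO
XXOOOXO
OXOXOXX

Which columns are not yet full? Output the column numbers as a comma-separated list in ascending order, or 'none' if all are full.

col 0: top cell = '.' → open
col 1: top cell = '.' → open
col 2: top cell = '.' → open
col 3: top cell = '.' → open
col 4: top cell = '.' → open
col 5: top cell = '.' → open
col 6: top cell = '.' → open

Answer: 0,1,2,3,4,5,6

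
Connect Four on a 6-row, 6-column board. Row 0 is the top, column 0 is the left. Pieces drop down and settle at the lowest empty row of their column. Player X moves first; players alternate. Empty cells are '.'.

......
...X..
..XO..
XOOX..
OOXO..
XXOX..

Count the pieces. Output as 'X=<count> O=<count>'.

X=8 O=7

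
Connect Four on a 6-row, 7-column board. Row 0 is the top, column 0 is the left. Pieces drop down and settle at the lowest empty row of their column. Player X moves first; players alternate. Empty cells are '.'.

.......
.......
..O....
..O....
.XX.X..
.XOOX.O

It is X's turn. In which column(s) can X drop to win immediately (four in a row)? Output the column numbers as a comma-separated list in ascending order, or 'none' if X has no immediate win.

col 0: drop X → no win
col 1: drop X → no win
col 2: drop X → no win
col 3: drop X → WIN!
col 4: drop X → no win
col 5: drop X → no win
col 6: drop X → no win

Answer: 3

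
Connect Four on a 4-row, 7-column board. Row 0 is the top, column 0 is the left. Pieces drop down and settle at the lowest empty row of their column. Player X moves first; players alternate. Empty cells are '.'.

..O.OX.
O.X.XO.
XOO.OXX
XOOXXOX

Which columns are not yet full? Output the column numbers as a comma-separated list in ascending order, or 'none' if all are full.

col 0: top cell = '.' → open
col 1: top cell = '.' → open
col 2: top cell = 'O' → FULL
col 3: top cell = '.' → open
col 4: top cell = 'O' → FULL
col 5: top cell = 'X' → FULL
col 6: top cell = '.' → open

Answer: 0,1,3,6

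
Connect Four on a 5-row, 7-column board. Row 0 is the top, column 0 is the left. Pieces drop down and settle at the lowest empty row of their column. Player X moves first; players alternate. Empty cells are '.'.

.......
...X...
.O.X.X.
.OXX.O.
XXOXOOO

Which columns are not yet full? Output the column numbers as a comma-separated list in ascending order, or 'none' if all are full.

Answer: 0,1,2,3,4,5,6

Derivation:
col 0: top cell = '.' → open
col 1: top cell = '.' → open
col 2: top cell = '.' → open
col 3: top cell = '.' → open
col 4: top cell = '.' → open
col 5: top cell = '.' → open
col 6: top cell = '.' → open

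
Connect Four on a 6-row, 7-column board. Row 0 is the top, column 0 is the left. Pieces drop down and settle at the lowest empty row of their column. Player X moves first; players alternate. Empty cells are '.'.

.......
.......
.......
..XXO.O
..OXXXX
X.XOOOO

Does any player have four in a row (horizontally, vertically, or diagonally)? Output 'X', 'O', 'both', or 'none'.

both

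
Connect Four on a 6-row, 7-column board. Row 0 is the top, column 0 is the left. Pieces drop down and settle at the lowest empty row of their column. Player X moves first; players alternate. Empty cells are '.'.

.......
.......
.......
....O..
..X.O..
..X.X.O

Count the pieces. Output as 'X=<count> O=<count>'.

X=3 O=3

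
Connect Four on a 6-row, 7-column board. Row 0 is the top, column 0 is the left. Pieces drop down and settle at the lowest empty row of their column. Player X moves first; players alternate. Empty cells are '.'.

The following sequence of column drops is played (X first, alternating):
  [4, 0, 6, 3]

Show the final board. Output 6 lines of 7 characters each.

Answer: .......
.......
.......
.......
.......
O..OX.X

Derivation:
Move 1: X drops in col 4, lands at row 5
Move 2: O drops in col 0, lands at row 5
Move 3: X drops in col 6, lands at row 5
Move 4: O drops in col 3, lands at row 5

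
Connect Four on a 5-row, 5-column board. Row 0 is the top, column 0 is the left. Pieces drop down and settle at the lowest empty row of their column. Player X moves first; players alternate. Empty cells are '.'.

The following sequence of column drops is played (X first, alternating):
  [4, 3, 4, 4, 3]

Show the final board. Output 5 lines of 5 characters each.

Answer: .....
.....
....O
...XX
...OX

Derivation:
Move 1: X drops in col 4, lands at row 4
Move 2: O drops in col 3, lands at row 4
Move 3: X drops in col 4, lands at row 3
Move 4: O drops in col 4, lands at row 2
Move 5: X drops in col 3, lands at row 3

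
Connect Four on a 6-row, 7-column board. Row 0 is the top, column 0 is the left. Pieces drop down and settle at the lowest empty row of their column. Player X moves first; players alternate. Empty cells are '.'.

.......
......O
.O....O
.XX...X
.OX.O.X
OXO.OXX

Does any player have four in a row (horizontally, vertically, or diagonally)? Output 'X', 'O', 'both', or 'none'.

none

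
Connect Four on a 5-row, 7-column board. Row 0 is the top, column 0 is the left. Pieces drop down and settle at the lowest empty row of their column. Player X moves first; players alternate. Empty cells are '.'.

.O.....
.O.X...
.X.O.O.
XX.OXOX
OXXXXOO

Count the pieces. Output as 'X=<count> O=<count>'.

X=10 O=9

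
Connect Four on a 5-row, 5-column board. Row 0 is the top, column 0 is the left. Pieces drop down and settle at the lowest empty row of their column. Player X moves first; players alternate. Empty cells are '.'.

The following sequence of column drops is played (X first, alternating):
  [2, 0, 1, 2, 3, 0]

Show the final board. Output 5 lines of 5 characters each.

Move 1: X drops in col 2, lands at row 4
Move 2: O drops in col 0, lands at row 4
Move 3: X drops in col 1, lands at row 4
Move 4: O drops in col 2, lands at row 3
Move 5: X drops in col 3, lands at row 4
Move 6: O drops in col 0, lands at row 3

Answer: .....
.....
.....
O.O..
OXXX.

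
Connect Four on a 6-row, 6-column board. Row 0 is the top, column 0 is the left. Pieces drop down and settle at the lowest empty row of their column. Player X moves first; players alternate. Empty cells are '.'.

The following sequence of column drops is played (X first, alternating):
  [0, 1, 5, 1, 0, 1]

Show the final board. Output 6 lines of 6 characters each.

Move 1: X drops in col 0, lands at row 5
Move 2: O drops in col 1, lands at row 5
Move 3: X drops in col 5, lands at row 5
Move 4: O drops in col 1, lands at row 4
Move 5: X drops in col 0, lands at row 4
Move 6: O drops in col 1, lands at row 3

Answer: ......
......
......
.O....
XO....
XO...X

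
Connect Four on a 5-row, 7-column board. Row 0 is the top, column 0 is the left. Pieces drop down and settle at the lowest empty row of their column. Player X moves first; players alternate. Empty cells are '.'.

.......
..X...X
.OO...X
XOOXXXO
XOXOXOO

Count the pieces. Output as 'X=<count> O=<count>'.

X=10 O=9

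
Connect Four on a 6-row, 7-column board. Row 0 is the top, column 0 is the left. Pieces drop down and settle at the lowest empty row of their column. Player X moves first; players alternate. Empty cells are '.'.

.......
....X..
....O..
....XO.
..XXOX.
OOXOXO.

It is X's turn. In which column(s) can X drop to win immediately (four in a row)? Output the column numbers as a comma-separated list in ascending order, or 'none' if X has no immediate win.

Answer: 5

Derivation:
col 0: drop X → no win
col 1: drop X → no win
col 2: drop X → no win
col 3: drop X → no win
col 4: drop X → no win
col 5: drop X → WIN!
col 6: drop X → no win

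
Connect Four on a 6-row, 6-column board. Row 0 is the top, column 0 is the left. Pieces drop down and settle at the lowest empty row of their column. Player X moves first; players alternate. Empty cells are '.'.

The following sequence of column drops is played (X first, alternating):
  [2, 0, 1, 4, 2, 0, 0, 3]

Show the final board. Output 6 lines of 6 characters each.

Answer: ......
......
......
X.....
O.X...
OXXOO.

Derivation:
Move 1: X drops in col 2, lands at row 5
Move 2: O drops in col 0, lands at row 5
Move 3: X drops in col 1, lands at row 5
Move 4: O drops in col 4, lands at row 5
Move 5: X drops in col 2, lands at row 4
Move 6: O drops in col 0, lands at row 4
Move 7: X drops in col 0, lands at row 3
Move 8: O drops in col 3, lands at row 5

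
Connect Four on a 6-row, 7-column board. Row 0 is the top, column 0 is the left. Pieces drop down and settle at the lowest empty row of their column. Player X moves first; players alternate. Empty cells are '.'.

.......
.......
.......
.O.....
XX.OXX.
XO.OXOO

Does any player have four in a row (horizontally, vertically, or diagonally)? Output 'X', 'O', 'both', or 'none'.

none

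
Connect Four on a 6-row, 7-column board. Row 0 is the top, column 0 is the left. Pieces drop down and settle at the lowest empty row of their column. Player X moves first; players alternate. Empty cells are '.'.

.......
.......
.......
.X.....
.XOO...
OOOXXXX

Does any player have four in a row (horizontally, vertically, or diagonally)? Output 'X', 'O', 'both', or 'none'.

X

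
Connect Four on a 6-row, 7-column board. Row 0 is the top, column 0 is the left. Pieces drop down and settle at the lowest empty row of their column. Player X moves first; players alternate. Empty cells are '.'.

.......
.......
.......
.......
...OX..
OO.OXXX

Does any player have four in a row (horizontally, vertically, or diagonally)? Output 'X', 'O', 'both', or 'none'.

none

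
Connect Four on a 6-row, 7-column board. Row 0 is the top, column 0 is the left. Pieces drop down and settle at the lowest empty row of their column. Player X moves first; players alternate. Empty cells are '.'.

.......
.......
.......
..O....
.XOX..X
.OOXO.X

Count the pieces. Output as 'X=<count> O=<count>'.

X=5 O=5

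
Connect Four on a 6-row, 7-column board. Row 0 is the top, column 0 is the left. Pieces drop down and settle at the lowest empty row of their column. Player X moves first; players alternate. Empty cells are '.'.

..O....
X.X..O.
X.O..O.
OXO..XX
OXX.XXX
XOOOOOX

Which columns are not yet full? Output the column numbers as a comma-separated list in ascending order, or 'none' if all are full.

Answer: 0,1,3,4,5,6

Derivation:
col 0: top cell = '.' → open
col 1: top cell = '.' → open
col 2: top cell = 'O' → FULL
col 3: top cell = '.' → open
col 4: top cell = '.' → open
col 5: top cell = '.' → open
col 6: top cell = '.' → open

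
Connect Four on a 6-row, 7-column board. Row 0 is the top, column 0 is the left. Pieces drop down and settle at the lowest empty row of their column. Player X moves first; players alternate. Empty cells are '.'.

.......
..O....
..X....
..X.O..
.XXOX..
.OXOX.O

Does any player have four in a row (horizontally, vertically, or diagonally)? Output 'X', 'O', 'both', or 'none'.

X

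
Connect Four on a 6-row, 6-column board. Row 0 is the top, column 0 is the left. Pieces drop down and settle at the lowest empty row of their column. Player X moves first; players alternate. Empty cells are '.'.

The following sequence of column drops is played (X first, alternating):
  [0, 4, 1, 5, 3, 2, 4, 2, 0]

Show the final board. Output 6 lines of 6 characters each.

Answer: ......
......
......
......
X.O.X.
XXOXOO

Derivation:
Move 1: X drops in col 0, lands at row 5
Move 2: O drops in col 4, lands at row 5
Move 3: X drops in col 1, lands at row 5
Move 4: O drops in col 5, lands at row 5
Move 5: X drops in col 3, lands at row 5
Move 6: O drops in col 2, lands at row 5
Move 7: X drops in col 4, lands at row 4
Move 8: O drops in col 2, lands at row 4
Move 9: X drops in col 0, lands at row 4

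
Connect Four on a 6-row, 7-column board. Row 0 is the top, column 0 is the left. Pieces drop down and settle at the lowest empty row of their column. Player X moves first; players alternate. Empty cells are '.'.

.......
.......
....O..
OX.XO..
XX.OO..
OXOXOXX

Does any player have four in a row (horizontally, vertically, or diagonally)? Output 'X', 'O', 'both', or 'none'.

O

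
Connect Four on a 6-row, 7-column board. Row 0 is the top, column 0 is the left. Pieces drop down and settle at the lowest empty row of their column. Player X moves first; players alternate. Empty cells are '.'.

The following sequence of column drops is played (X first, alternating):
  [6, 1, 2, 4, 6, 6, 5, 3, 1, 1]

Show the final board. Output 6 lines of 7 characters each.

Move 1: X drops in col 6, lands at row 5
Move 2: O drops in col 1, lands at row 5
Move 3: X drops in col 2, lands at row 5
Move 4: O drops in col 4, lands at row 5
Move 5: X drops in col 6, lands at row 4
Move 6: O drops in col 6, lands at row 3
Move 7: X drops in col 5, lands at row 5
Move 8: O drops in col 3, lands at row 5
Move 9: X drops in col 1, lands at row 4
Move 10: O drops in col 1, lands at row 3

Answer: .......
.......
.......
.O....O
.X....X
.OXOOXX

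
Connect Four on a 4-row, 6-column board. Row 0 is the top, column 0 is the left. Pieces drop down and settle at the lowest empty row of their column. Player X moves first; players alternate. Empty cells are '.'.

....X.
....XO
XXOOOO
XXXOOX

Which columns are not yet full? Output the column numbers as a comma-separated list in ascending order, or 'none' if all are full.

col 0: top cell = '.' → open
col 1: top cell = '.' → open
col 2: top cell = '.' → open
col 3: top cell = '.' → open
col 4: top cell = 'X' → FULL
col 5: top cell = '.' → open

Answer: 0,1,2,3,5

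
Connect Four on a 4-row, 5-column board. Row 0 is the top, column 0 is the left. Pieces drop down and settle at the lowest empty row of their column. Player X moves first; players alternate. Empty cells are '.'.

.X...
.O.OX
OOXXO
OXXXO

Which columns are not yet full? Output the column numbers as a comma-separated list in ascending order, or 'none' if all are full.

Answer: 0,2,3,4

Derivation:
col 0: top cell = '.' → open
col 1: top cell = 'X' → FULL
col 2: top cell = '.' → open
col 3: top cell = '.' → open
col 4: top cell = '.' → open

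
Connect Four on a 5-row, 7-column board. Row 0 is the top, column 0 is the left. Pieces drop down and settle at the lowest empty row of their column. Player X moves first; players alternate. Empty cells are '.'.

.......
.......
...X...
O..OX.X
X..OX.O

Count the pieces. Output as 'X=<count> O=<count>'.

X=5 O=4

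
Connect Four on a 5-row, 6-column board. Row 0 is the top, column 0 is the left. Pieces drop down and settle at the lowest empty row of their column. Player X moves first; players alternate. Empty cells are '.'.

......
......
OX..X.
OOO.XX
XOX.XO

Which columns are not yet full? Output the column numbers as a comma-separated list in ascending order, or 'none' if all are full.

col 0: top cell = '.' → open
col 1: top cell = '.' → open
col 2: top cell = '.' → open
col 3: top cell = '.' → open
col 4: top cell = '.' → open
col 5: top cell = '.' → open

Answer: 0,1,2,3,4,5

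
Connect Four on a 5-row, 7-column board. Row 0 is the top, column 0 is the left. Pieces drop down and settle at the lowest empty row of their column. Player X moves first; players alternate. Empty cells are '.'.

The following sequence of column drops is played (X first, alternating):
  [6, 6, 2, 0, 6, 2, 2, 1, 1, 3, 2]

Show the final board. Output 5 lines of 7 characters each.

Answer: .......
..X....
..X...X
.XO...O
OOXO..X

Derivation:
Move 1: X drops in col 6, lands at row 4
Move 2: O drops in col 6, lands at row 3
Move 3: X drops in col 2, lands at row 4
Move 4: O drops in col 0, lands at row 4
Move 5: X drops in col 6, lands at row 2
Move 6: O drops in col 2, lands at row 3
Move 7: X drops in col 2, lands at row 2
Move 8: O drops in col 1, lands at row 4
Move 9: X drops in col 1, lands at row 3
Move 10: O drops in col 3, lands at row 4
Move 11: X drops in col 2, lands at row 1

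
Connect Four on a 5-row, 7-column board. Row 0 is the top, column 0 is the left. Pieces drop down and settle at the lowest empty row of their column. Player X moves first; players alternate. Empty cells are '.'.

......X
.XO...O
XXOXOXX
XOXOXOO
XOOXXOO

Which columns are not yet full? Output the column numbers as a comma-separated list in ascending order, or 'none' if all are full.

Answer: 0,1,2,3,4,5

Derivation:
col 0: top cell = '.' → open
col 1: top cell = '.' → open
col 2: top cell = '.' → open
col 3: top cell = '.' → open
col 4: top cell = '.' → open
col 5: top cell = '.' → open
col 6: top cell = 'X' → FULL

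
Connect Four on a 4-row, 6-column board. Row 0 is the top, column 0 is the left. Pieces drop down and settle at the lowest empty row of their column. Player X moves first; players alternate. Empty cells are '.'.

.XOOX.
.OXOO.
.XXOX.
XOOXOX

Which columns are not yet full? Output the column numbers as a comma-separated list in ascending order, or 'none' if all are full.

Answer: 0,5

Derivation:
col 0: top cell = '.' → open
col 1: top cell = 'X' → FULL
col 2: top cell = 'O' → FULL
col 3: top cell = 'O' → FULL
col 4: top cell = 'X' → FULL
col 5: top cell = '.' → open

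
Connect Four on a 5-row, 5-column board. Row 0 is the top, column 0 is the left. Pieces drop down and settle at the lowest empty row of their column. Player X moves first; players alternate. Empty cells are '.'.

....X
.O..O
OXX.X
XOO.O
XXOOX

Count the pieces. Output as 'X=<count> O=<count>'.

X=8 O=8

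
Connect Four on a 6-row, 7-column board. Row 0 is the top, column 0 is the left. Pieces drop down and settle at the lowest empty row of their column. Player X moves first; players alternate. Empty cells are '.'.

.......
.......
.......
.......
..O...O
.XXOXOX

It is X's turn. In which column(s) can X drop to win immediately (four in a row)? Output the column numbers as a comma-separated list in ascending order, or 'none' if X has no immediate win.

Answer: none

Derivation:
col 0: drop X → no win
col 1: drop X → no win
col 2: drop X → no win
col 3: drop X → no win
col 4: drop X → no win
col 5: drop X → no win
col 6: drop X → no win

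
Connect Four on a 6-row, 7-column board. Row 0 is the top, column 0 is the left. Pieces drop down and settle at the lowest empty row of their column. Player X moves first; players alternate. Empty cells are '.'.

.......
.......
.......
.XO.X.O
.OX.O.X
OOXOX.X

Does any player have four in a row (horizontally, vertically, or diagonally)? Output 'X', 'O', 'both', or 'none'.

none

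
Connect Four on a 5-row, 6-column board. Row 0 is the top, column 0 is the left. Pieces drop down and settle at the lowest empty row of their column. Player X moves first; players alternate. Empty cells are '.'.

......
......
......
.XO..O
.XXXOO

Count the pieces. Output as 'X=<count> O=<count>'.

X=4 O=4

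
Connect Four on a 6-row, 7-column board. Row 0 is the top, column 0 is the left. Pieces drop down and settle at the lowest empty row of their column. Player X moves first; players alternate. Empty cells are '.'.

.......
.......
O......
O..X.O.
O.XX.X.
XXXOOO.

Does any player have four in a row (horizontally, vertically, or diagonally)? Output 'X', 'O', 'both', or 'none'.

none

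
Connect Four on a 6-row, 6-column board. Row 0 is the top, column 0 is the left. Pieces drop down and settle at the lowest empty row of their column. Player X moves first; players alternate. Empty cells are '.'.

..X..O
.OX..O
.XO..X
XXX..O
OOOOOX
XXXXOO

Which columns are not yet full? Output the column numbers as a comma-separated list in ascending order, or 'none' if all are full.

col 0: top cell = '.' → open
col 1: top cell = '.' → open
col 2: top cell = 'X' → FULL
col 3: top cell = '.' → open
col 4: top cell = '.' → open
col 5: top cell = 'O' → FULL

Answer: 0,1,3,4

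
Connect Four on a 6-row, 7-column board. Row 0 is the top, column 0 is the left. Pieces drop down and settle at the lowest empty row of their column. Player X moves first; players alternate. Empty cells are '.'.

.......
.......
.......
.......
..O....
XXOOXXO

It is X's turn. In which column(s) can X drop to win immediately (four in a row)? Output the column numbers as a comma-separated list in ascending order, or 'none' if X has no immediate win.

Answer: none

Derivation:
col 0: drop X → no win
col 1: drop X → no win
col 2: drop X → no win
col 3: drop X → no win
col 4: drop X → no win
col 5: drop X → no win
col 6: drop X → no win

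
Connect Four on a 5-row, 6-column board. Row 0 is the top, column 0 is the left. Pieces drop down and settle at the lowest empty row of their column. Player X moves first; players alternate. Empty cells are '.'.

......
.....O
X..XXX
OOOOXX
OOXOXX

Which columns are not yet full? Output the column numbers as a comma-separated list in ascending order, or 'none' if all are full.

Answer: 0,1,2,3,4,5

Derivation:
col 0: top cell = '.' → open
col 1: top cell = '.' → open
col 2: top cell = '.' → open
col 3: top cell = '.' → open
col 4: top cell = '.' → open
col 5: top cell = '.' → open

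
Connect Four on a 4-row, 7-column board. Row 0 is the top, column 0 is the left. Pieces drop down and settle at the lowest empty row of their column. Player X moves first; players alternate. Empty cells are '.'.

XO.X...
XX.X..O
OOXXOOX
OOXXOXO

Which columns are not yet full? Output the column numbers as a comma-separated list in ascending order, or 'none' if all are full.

Answer: 2,4,5,6

Derivation:
col 0: top cell = 'X' → FULL
col 1: top cell = 'O' → FULL
col 2: top cell = '.' → open
col 3: top cell = 'X' → FULL
col 4: top cell = '.' → open
col 5: top cell = '.' → open
col 6: top cell = '.' → open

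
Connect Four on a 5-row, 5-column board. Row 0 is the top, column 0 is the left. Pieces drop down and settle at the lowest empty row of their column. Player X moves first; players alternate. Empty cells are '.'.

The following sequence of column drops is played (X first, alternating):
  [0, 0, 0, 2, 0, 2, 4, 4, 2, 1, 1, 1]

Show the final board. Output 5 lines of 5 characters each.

Answer: .....
X....
XOX..
OXO.O
XOO.X

Derivation:
Move 1: X drops in col 0, lands at row 4
Move 2: O drops in col 0, lands at row 3
Move 3: X drops in col 0, lands at row 2
Move 4: O drops in col 2, lands at row 4
Move 5: X drops in col 0, lands at row 1
Move 6: O drops in col 2, lands at row 3
Move 7: X drops in col 4, lands at row 4
Move 8: O drops in col 4, lands at row 3
Move 9: X drops in col 2, lands at row 2
Move 10: O drops in col 1, lands at row 4
Move 11: X drops in col 1, lands at row 3
Move 12: O drops in col 1, lands at row 2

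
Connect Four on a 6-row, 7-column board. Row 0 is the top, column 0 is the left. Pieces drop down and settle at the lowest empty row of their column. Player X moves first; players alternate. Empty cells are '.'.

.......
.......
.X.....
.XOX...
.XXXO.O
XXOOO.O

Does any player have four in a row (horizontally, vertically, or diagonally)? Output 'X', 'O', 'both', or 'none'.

X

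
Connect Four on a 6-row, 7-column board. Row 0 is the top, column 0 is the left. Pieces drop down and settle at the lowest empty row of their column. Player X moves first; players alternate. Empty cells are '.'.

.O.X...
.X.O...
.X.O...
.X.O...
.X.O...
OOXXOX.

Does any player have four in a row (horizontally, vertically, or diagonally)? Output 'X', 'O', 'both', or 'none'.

both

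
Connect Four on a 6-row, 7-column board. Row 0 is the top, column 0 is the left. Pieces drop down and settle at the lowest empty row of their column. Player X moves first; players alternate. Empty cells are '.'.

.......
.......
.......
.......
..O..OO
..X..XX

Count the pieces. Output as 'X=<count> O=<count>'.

X=3 O=3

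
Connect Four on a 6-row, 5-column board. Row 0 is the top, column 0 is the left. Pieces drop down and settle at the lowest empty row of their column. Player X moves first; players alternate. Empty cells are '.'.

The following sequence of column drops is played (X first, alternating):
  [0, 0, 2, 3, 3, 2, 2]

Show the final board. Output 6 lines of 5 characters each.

Answer: .....
.....
.....
..X..
O.OX.
X.XO.

Derivation:
Move 1: X drops in col 0, lands at row 5
Move 2: O drops in col 0, lands at row 4
Move 3: X drops in col 2, lands at row 5
Move 4: O drops in col 3, lands at row 5
Move 5: X drops in col 3, lands at row 4
Move 6: O drops in col 2, lands at row 4
Move 7: X drops in col 2, lands at row 3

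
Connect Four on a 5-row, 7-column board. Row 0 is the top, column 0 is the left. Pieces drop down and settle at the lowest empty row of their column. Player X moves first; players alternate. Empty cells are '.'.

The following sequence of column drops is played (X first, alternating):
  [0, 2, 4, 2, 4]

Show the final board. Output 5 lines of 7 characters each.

Move 1: X drops in col 0, lands at row 4
Move 2: O drops in col 2, lands at row 4
Move 3: X drops in col 4, lands at row 4
Move 4: O drops in col 2, lands at row 3
Move 5: X drops in col 4, lands at row 3

Answer: .......
.......
.......
..O.X..
X.O.X..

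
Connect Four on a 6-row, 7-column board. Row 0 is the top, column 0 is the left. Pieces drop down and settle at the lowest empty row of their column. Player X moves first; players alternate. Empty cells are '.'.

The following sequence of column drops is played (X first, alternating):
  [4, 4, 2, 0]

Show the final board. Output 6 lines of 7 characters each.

Move 1: X drops in col 4, lands at row 5
Move 2: O drops in col 4, lands at row 4
Move 3: X drops in col 2, lands at row 5
Move 4: O drops in col 0, lands at row 5

Answer: .......
.......
.......
.......
....O..
O.X.X..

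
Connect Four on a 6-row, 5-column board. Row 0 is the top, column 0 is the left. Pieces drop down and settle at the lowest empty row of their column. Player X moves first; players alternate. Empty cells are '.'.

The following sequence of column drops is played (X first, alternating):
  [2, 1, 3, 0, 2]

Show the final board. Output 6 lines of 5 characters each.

Answer: .....
.....
.....
.....
..X..
OOXX.

Derivation:
Move 1: X drops in col 2, lands at row 5
Move 2: O drops in col 1, lands at row 5
Move 3: X drops in col 3, lands at row 5
Move 4: O drops in col 0, lands at row 5
Move 5: X drops in col 2, lands at row 4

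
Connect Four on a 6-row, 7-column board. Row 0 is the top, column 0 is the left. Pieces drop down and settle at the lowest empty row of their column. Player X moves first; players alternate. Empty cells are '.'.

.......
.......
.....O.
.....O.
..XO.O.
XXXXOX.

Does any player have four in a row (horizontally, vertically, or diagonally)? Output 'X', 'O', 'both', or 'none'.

X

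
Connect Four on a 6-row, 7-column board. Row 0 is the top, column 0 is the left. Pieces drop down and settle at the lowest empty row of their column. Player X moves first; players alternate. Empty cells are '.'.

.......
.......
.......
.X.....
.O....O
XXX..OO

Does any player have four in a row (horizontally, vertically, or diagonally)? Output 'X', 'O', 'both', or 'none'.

none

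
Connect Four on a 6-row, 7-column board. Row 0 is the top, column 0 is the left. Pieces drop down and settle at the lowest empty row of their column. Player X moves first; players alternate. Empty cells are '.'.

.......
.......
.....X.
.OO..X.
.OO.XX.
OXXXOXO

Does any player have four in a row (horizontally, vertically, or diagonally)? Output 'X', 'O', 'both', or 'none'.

X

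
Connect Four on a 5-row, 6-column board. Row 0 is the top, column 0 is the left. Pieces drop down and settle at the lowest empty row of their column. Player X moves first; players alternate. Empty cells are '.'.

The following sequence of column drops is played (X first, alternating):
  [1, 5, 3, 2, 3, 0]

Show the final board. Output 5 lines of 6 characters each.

Move 1: X drops in col 1, lands at row 4
Move 2: O drops in col 5, lands at row 4
Move 3: X drops in col 3, lands at row 4
Move 4: O drops in col 2, lands at row 4
Move 5: X drops in col 3, lands at row 3
Move 6: O drops in col 0, lands at row 4

Answer: ......
......
......
...X..
OXOX.O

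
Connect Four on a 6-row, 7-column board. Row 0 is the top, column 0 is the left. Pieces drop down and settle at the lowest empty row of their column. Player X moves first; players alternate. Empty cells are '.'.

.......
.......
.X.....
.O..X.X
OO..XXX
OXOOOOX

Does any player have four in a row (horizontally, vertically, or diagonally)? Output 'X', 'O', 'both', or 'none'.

O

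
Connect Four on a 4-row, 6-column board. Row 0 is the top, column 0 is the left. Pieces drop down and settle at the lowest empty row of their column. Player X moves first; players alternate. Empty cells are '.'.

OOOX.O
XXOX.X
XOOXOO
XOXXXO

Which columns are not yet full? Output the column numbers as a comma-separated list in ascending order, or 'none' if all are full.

Answer: 4

Derivation:
col 0: top cell = 'O' → FULL
col 1: top cell = 'O' → FULL
col 2: top cell = 'O' → FULL
col 3: top cell = 'X' → FULL
col 4: top cell = '.' → open
col 5: top cell = 'O' → FULL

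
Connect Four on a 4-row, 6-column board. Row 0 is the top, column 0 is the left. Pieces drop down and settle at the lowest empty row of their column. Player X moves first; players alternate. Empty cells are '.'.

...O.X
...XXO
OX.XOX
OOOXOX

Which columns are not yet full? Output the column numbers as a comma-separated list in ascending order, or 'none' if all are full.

col 0: top cell = '.' → open
col 1: top cell = '.' → open
col 2: top cell = '.' → open
col 3: top cell = 'O' → FULL
col 4: top cell = '.' → open
col 5: top cell = 'X' → FULL

Answer: 0,1,2,4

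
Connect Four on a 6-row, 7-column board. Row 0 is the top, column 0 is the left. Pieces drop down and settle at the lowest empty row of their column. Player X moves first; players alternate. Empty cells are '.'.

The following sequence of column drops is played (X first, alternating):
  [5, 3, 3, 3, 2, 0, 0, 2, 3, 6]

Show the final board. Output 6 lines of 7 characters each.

Move 1: X drops in col 5, lands at row 5
Move 2: O drops in col 3, lands at row 5
Move 3: X drops in col 3, lands at row 4
Move 4: O drops in col 3, lands at row 3
Move 5: X drops in col 2, lands at row 5
Move 6: O drops in col 0, lands at row 5
Move 7: X drops in col 0, lands at row 4
Move 8: O drops in col 2, lands at row 4
Move 9: X drops in col 3, lands at row 2
Move 10: O drops in col 6, lands at row 5

Answer: .......
.......
...X...
...O...
X.OX...
O.XO.XO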